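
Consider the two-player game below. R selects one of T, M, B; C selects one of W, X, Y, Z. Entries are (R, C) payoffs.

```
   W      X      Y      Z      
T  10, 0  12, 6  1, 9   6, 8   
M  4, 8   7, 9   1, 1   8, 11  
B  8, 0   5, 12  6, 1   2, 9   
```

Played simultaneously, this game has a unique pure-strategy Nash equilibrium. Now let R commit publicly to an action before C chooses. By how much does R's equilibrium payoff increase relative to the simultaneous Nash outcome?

Solve by backward induction (R leads).
- T → C plays Y (best of 0, 6, 9, 8); R gets 1.
- M → C plays Z (best of 8, 9, 1, 11); R gets 8.
- B → C plays X (best of 0, 12, 1, 9); R gets 5.
R's induced payoffs are 1, 8, 5, so R commits to M. Subgame-perfect outcome: (M, Z) with payoffs (8, 11).
For the simultaneous game, intersect best replies.
R's best replies: W→T; X→T; Y→B; Z→M.
C's best replies: T→Y; M→Z; B→X.
The unique mutual best reply is (M, Z), giving (8, 11).
R's commitment gain: 8 − 8 = 0.

0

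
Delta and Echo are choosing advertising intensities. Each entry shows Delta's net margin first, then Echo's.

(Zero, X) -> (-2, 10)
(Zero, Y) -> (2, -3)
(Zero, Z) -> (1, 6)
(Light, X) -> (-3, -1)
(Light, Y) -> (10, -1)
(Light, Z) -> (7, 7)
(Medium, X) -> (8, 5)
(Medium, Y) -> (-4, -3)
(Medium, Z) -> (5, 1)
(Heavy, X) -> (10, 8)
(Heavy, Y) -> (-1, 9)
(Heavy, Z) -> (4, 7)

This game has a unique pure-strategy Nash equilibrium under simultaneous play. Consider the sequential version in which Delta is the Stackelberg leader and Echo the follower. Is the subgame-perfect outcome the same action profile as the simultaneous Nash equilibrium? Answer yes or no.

Solve by backward induction (Delta leads).
- Zero: Echo compares 10, -3, 6 and picks X; Delta would get -2.
- Light: Echo compares -1, -1, 7 and picks Z; Delta would get 7.
- Medium: Echo compares 5, -3, 1 and picks X; Delta would get 8.
- Heavy: Echo compares 8, 9, 7 and picks Y; Delta would get -1.
Delta's induced payoffs are -2, 7, 8, -1, so Delta commits to Medium. Subgame-perfect outcome: (Medium, X) with payoffs (8, 5).
For the simultaneous game, intersect best replies.
Delta's best replies: X→Heavy; Y→Light; Z→Light.
Echo's best replies: Zero→X; Light→Z; Medium→X; Heavy→Y.
Only (Light, Z) has each player best-responding; Nash payoffs (7, 7).
Sequential outcome (Medium, X) differs from the Nash profile (Light, Z).

no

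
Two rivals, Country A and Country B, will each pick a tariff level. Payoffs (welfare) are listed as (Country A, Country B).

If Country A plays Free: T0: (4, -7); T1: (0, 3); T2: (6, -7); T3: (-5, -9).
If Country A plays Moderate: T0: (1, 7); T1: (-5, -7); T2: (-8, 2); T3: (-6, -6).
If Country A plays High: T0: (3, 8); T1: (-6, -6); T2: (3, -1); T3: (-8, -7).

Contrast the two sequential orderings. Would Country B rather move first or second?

second

If Country A leads: Country B's best replies are Free→T1, Moderate→T0, High→T0; Country A's induced payoffs 0, 1, 3; outcome (High, T0), payoffs (3, 8).
If Country B leads: Country A's best replies are T0→Free, T1→Free, T2→Free, T3→Free; Country B's induced payoffs -7, 3, -7, -9; outcome (Free, T1), payoffs (0, 3).
Country B gets 3 moving first and 8 moving second, so Country B prefers to move second.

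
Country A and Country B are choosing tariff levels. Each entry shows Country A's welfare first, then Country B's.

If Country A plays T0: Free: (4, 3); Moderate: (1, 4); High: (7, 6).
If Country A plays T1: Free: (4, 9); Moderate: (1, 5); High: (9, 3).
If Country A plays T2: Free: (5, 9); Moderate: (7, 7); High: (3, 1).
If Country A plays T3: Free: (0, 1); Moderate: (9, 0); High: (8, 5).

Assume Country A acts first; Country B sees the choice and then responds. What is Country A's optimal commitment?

T3

Solve by backward induction (Country A leads).
- T0: BR = High, leader payoff 7.
- T1: BR = Free, leader payoff 4.
- T2: BR = Free, leader payoff 5.
- T3: BR = High, leader payoff 8.
Among 7, 4, 5, 8, the best is 8 at T3. Subgame-perfect outcome: (T3, High) with payoffs (8, 5).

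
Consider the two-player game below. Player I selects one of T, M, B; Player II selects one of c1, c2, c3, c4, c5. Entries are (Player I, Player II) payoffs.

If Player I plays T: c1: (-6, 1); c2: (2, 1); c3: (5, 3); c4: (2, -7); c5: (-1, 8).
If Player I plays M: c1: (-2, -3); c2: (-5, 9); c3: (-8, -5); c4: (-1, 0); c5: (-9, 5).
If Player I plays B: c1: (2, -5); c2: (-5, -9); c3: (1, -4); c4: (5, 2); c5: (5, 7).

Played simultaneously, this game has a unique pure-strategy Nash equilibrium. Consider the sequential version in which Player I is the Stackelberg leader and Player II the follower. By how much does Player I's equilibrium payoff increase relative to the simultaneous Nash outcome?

0

Player II best-responds to each possible Player I move:
- T → Player II plays c5 (best of 1, 1, 3, -7, 8); Player I gets -1.
- M → Player II plays c2 (best of -3, 9, -5, 0, 5); Player I gets -5.
- B → Player II plays c5 (best of -5, -9, -4, 2, 7); Player I gets 5.
Maximizing over -1, -5, 5, Player I chooses B. Subgame-perfect outcome: (B, c5) with payoffs (5, 7).
Under simultaneous play:
Player I's best replies: c1→B; c2→T; c3→T; c4→B; c5→B.
Player II's best replies: T→c5; M→c2; B→c5.
The unique mutual best reply is (B, c5), giving (5, 7).
Player I's commitment gain: 5 − 5 = 0.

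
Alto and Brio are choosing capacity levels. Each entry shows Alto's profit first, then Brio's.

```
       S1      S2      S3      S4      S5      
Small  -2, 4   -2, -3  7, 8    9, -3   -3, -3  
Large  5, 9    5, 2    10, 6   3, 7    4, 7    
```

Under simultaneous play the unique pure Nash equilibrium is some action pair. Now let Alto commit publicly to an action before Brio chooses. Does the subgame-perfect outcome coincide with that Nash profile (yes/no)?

Work backward from Brio's decision.
- Small: Brio compares 4, -3, 8, -3, -3 and picks S3; Alto would get 7.
- Large: Brio compares 9, 2, 6, 7, 7 and picks S1; Alto would get 5.
Among 7, 5, the best is 7 at Small. Subgame-perfect outcome: (Small, S3) with payoffs (7, 8).
Now find the simultaneous Nash equilibrium.
Alto's best replies: S1→Large; S2→Large; S3→Large; S4→Small; S5→Large.
Brio's best replies: Small→S3; Large→S1.
The unique mutual best reply is (Large, S1), giving (5, 9).
Sequential outcome (Small, S3) differs from the Nash profile (Large, S1).

no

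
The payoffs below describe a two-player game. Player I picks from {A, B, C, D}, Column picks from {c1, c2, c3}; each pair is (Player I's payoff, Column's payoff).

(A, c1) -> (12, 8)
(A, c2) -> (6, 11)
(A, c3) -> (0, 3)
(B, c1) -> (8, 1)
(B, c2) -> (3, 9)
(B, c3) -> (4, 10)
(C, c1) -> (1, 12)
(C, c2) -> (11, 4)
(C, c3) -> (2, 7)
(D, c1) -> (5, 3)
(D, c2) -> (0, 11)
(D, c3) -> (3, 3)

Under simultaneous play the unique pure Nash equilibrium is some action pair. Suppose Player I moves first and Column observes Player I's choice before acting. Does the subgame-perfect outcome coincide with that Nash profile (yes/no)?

no

Backward induction with Player I moving first.
- A: BR = c2, leader payoff 6.
- B: BR = c3, leader payoff 4.
- C: BR = c1, leader payoff 1.
- D: BR = c2, leader payoff 0.
Among 6, 4, 1, 0, the best is 6 at A. Subgame-perfect outcome: (A, c2) with payoffs (6, 11).
Under simultaneous play:
Player I's best replies: c1→A; c2→C; c3→B.
Column's best replies: A→c2; B→c3; C→c1; D→c2.
The unique mutual best reply is (B, c3), giving (4, 10).
Sequential outcome (A, c2) differs from the Nash profile (B, c3).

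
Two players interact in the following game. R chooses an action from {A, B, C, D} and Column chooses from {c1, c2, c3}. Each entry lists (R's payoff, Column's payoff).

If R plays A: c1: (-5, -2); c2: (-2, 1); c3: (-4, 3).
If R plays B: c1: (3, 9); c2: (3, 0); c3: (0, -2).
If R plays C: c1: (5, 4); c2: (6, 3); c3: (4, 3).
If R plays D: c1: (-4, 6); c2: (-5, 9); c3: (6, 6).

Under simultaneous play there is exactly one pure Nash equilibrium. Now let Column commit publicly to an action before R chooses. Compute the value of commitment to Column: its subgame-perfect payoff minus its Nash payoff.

Solve by backward induction (Column leads).
- c1 → R plays C (best of -5, 3, 5, -4); Column gets 4.
- c2 → R plays C (best of -2, 3, 6, -5); Column gets 3.
- c3 → R plays D (best of -4, 0, 4, 6); Column gets 6.
Maximizing over 4, 3, 6, Column chooses c3. Subgame-perfect outcome: (D, c3) with payoffs (6, 6).
For the simultaneous game, intersect best replies.
R's best replies: c1→C; c2→C; c3→D.
Column's best replies: A→c3; B→c1; C→c1; D→c2.
Only (C, c1) has each player best-responding; Nash payoffs (5, 4).
Column's commitment gain: 6 − 4 = 2.

2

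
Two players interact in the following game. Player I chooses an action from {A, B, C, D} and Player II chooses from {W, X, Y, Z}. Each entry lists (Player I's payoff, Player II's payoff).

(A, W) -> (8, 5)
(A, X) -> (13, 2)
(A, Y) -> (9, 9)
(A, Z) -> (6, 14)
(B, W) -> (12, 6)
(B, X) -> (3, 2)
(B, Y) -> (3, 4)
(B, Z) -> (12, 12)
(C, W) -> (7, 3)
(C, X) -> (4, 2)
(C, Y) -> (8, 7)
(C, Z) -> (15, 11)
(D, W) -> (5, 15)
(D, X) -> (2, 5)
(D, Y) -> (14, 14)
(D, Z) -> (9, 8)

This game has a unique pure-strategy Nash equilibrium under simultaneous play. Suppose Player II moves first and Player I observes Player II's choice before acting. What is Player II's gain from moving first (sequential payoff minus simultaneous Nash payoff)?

Work backward from Player I's decision.
- W: BR = B, leader payoff 6.
- X: BR = A, leader payoff 2.
- Y: BR = D, leader payoff 14.
- Z: BR = C, leader payoff 11.
Among 6, 2, 14, 11, the best is 14 at Y. Subgame-perfect outcome: (D, Y) with payoffs (14, 14).
For the simultaneous game, intersect best replies.
Player I's best replies: W→B; X→A; Y→D; Z→C.
Player II's best replies: A→Z; B→Z; C→Z; D→W.
Only (C, Z) has each player best-responding; Nash payoffs (15, 11).
Player II's commitment gain: 14 − 11 = 3.

3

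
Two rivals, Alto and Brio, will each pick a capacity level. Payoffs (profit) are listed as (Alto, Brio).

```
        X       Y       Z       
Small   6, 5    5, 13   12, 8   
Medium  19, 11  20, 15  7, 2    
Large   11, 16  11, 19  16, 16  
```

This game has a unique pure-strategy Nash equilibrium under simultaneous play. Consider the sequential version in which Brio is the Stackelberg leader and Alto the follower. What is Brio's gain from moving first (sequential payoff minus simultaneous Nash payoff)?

Work backward from Alto's decision.
- X: Alto compares 6, 19, 11 and picks Medium; Brio would get 11.
- Y: Alto compares 5, 20, 11 and picks Medium; Brio would get 15.
- Z: Alto compares 12, 7, 16 and picks Large; Brio would get 16.
Maximizing over 11, 15, 16, Brio chooses Z. Subgame-perfect outcome: (Large, Z) with payoffs (16, 16).
Now find the simultaneous Nash equilibrium.
Alto's best replies: X→Medium; Y→Medium; Z→Large.
Brio's best replies: Small→Y; Medium→Y; Large→Y.
The unique mutual best reply is (Medium, Y), giving (20, 15).
Brio's commitment gain: 16 − 15 = 1.

1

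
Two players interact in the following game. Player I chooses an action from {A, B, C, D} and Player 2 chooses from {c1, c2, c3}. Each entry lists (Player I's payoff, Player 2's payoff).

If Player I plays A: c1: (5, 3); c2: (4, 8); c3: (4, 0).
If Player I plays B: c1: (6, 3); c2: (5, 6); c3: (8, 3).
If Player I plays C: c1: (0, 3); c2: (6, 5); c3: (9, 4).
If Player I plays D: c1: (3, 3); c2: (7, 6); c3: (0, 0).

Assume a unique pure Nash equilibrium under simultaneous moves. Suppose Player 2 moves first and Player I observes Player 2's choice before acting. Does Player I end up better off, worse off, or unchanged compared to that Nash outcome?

unchanged

Work backward from Player I's decision.
- c1 → Player I plays B (best of 5, 6, 0, 3); Player 2 gets 3.
- c2 → Player I plays D (best of 4, 5, 6, 7); Player 2 gets 6.
- c3 → Player I plays C (best of 4, 8, 9, 0); Player 2 gets 4.
Maximizing over 3, 6, 4, Player 2 chooses c2. Subgame-perfect outcome: (D, c2) with payoffs (7, 6).
For the simultaneous game, intersect best replies.
Player I's best replies: c1→B; c2→D; c3→C.
Player 2's best replies: A→c2; B→c2; C→c2; D→c2.
The unique mutual best reply is (D, c2), giving (7, 6).
Player I earns 7 sequentially versus 7 at the Nash outcome: unchanged.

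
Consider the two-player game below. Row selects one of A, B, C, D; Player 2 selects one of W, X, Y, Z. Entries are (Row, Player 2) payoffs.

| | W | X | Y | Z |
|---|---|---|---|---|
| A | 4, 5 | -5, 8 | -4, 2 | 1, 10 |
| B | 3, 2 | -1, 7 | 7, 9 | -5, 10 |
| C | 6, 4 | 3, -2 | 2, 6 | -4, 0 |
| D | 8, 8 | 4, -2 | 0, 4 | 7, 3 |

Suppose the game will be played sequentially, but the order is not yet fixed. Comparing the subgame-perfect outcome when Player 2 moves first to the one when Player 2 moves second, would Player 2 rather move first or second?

If Row leads: Player 2's best replies are A→Z, B→Z, C→Y, D→W; Row's induced payoffs 1, -5, 2, 8; outcome (D, W), payoffs (8, 8).
If Player 2 leads: Row's best replies are W→D, X→D, Y→B, Z→D; Player 2's induced payoffs 8, -2, 9, 3; outcome (B, Y), payoffs (7, 9).
Player 2 gets 9 moving first and 8 moving second, so Player 2 prefers to move first.

first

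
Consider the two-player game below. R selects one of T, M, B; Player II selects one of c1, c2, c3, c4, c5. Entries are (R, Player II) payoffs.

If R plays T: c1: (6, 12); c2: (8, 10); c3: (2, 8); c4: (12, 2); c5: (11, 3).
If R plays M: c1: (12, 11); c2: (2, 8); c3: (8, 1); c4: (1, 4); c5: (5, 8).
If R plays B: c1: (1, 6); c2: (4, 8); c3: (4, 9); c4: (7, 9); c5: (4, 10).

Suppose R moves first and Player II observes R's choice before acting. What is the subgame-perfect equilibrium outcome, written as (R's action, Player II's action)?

Backward induction with R moving first.
- T → Player II plays c1 (best of 12, 10, 8, 2, 3); R gets 6.
- M → Player II plays c1 (best of 11, 8, 1, 4, 8); R gets 12.
- B → Player II plays c5 (best of 6, 8, 9, 9, 10); R gets 4.
Among 6, 12, 4, the best is 12 at M. Subgame-perfect outcome: (M, c1) with payoffs (12, 11).

(M, c1)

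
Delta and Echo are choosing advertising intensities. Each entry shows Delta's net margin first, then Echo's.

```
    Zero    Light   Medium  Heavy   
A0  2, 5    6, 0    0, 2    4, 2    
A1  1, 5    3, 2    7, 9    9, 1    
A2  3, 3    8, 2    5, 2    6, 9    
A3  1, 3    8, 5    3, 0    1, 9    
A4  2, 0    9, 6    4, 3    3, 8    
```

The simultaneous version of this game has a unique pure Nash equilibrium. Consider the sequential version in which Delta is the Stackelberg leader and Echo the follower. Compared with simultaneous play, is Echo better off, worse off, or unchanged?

unchanged

Backward induction with Delta moving first.
- A0: Echo compares 5, 0, 2, 2 and picks Zero; Delta would get 2.
- A1: Echo compares 5, 2, 9, 1 and picks Medium; Delta would get 7.
- A2: Echo compares 3, 2, 2, 9 and picks Heavy; Delta would get 6.
- A3: Echo compares 3, 5, 0, 9 and picks Heavy; Delta would get 1.
- A4: Echo compares 0, 6, 3, 8 and picks Heavy; Delta would get 3.
Among 2, 7, 6, 1, 3, the best is 7 at A1. Subgame-perfect outcome: (A1, Medium) with payoffs (7, 9).
For the simultaneous game, intersect best replies.
Delta's best replies: Zero→A2; Light→A4; Medium→A1; Heavy→A1.
Echo's best replies: A0→Zero; A1→Medium; A2→Heavy; A3→Heavy; A4→Heavy.
The unique mutual best reply is (A1, Medium), giving (7, 9).
Echo earns 9 sequentially versus 9 at the Nash outcome: unchanged.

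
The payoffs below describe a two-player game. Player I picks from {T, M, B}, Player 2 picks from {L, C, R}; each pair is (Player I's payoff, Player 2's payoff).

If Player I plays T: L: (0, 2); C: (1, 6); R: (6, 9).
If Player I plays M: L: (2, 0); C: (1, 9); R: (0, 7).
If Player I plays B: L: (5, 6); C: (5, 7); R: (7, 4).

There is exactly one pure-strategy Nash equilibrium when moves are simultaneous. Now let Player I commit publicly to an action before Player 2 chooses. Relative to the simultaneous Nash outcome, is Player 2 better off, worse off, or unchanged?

better off

Work backward from Player 2's decision.
- T: BR = R, leader payoff 6.
- M: BR = C, leader payoff 1.
- B: BR = C, leader payoff 5.
Among 6, 1, 5, the best is 6 at T. Subgame-perfect outcome: (T, R) with payoffs (6, 9).
For the simultaneous game, intersect best replies.
Player I's best replies: L→B; C→B; R→B.
Player 2's best replies: T→R; M→C; B→C.
Only (B, C) has each player best-responding; Nash payoffs (5, 7).
Player 2 earns 9 sequentially versus 7 at the Nash outcome: better off.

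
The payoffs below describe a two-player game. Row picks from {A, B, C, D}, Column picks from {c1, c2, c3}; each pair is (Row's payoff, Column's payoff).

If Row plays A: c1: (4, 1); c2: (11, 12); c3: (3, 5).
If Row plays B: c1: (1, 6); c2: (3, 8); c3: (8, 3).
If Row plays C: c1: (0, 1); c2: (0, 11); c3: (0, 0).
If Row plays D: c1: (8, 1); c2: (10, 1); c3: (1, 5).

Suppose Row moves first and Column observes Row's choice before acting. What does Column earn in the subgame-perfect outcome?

12

Backward induction with Row moving first.
- A: Column compares 1, 12, 5 and picks c2; Row would get 11.
- B: Column compares 6, 8, 3 and picks c2; Row would get 3.
- C: Column compares 1, 11, 0 and picks c2; Row would get 0.
- D: Column compares 1, 1, 5 and picks c3; Row would get 1.
Row's induced payoffs are 11, 3, 0, 1, so Row commits to A. Subgame-perfect outcome: (A, c2) with payoffs (11, 12).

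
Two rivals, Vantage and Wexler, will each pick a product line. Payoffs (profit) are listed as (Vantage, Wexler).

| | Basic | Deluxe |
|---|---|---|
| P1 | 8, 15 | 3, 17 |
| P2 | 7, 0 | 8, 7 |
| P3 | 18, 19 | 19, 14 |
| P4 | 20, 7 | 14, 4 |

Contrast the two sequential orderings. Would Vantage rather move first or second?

If Vantage leads: Wexler's best replies are P1→Deluxe, P2→Deluxe, P3→Basic, P4→Basic; Vantage's induced payoffs 3, 8, 18, 20; outcome (P4, Basic), payoffs (20, 7).
If Wexler leads: Vantage's best replies are Basic→P4, Deluxe→P3; Wexler's induced payoffs 7, 14; outcome (P3, Deluxe), payoffs (19, 14).
Vantage gets 20 moving first and 19 moving second, so Vantage prefers to move first.

first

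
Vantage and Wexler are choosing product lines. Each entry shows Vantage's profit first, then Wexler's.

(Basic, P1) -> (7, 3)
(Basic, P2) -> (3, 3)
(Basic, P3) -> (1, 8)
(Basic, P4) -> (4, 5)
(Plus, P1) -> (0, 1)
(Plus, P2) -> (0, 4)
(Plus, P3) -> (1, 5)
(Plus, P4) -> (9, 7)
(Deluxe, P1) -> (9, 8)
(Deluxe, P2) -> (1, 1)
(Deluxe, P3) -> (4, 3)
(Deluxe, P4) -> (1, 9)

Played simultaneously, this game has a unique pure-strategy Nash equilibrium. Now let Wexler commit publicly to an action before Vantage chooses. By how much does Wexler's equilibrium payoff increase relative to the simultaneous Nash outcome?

Work backward from Vantage's decision.
- P1: Vantage compares 7, 0, 9 and picks Deluxe; Wexler would get 8.
- P2: Vantage compares 3, 0, 1 and picks Basic; Wexler would get 3.
- P3: Vantage compares 1, 1, 4 and picks Deluxe; Wexler would get 3.
- P4: Vantage compares 4, 9, 1 and picks Plus; Wexler would get 7.
Among 8, 3, 3, 7, the best is 8 at P1. Subgame-perfect outcome: (Deluxe, P1) with payoffs (9, 8).
Now find the simultaneous Nash equilibrium.
Vantage's best replies: P1→Deluxe; P2→Basic; P3→Deluxe; P4→Plus.
Wexler's best replies: Basic→P3; Plus→P4; Deluxe→P4.
Only (Plus, P4) has each player best-responding; Nash payoffs (9, 7).
Wexler's commitment gain: 8 − 7 = 1.

1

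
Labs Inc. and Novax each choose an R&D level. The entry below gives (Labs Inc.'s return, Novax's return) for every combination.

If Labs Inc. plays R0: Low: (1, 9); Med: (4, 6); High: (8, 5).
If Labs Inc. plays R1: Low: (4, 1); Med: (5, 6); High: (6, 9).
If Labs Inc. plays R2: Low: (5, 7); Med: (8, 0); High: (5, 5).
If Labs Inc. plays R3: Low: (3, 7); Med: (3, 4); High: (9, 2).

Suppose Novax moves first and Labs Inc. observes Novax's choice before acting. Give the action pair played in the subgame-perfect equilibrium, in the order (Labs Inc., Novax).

(R2, Low)

Solve by backward induction (Novax leads).
- Low: Labs Inc. compares 1, 4, 5, 3 and picks R2; Novax would get 7.
- Med: Labs Inc. compares 4, 5, 8, 3 and picks R2; Novax would get 0.
- High: Labs Inc. compares 8, 6, 5, 9 and picks R3; Novax would get 2.
Maximizing over 7, 0, 2, Novax chooses Low. Subgame-perfect outcome: (R2, Low) with payoffs (5, 7).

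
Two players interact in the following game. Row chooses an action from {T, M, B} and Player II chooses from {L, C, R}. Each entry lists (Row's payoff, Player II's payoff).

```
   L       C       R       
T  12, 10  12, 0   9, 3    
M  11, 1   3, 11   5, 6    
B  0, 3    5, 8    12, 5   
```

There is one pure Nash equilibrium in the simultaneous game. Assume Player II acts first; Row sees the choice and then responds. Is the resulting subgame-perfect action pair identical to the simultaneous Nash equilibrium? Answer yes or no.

Backward induction with Player II moving first.
- L → Row plays T (best of 12, 11, 0); Player II gets 10.
- C → Row plays T (best of 12, 3, 5); Player II gets 0.
- R → Row plays B (best of 9, 5, 12); Player II gets 5.
Player II's induced payoffs are 10, 0, 5, so Player II commits to L. Subgame-perfect outcome: (T, L) with payoffs (12, 10).
Now find the simultaneous Nash equilibrium.
Row's best replies: L→T; C→T; R→B.
Player II's best replies: T→L; M→C; B→C.
The unique mutual best reply is (T, L), giving (12, 10).
Sequential outcome (T, L) coincides with the Nash profile (T, L).

yes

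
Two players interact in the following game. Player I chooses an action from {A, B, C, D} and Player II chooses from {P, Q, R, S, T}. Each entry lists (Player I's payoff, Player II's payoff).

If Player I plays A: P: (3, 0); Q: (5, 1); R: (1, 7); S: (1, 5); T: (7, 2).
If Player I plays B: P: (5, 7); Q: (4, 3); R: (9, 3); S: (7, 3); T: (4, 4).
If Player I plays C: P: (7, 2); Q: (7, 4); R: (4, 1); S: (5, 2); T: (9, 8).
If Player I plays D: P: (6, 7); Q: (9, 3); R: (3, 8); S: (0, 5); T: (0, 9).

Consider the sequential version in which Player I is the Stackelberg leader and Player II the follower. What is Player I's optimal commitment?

Backward induction with Player I moving first.
- A: Player II compares 0, 1, 7, 5, 2 and picks R; Player I would get 1.
- B: Player II compares 7, 3, 3, 3, 4 and picks P; Player I would get 5.
- C: Player II compares 2, 4, 1, 2, 8 and picks T; Player I would get 9.
- D: Player II compares 7, 3, 8, 5, 9 and picks T; Player I would get 0.
Maximizing over 1, 5, 9, 0, Player I chooses C. Subgame-perfect outcome: (C, T) with payoffs (9, 8).

C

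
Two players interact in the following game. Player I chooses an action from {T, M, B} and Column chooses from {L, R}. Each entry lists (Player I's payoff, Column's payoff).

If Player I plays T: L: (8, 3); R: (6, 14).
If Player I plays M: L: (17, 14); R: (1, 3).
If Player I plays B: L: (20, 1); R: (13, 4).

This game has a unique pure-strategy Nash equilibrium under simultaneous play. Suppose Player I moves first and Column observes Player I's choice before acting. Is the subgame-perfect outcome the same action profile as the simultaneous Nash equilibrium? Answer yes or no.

no

Column best-responds to each possible Player I move:
- T: BR = R, leader payoff 6.
- M: BR = L, leader payoff 17.
- B: BR = R, leader payoff 13.
Among 6, 17, 13, the best is 17 at M. Subgame-perfect outcome: (M, L) with payoffs (17, 14).
Now find the simultaneous Nash equilibrium.
Player I's best replies: L→B; R→B.
Column's best replies: T→R; M→L; B→R.
The unique mutual best reply is (B, R), giving (13, 4).
Sequential outcome (M, L) differs from the Nash profile (B, R).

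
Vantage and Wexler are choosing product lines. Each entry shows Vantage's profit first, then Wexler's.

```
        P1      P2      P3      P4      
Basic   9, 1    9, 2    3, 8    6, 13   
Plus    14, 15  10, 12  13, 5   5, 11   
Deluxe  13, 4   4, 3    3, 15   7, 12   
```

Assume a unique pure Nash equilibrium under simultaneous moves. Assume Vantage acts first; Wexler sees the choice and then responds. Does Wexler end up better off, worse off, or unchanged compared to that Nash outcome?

unchanged

Solve by backward induction (Vantage leads).
- Basic → Wexler plays P4 (best of 1, 2, 8, 13); Vantage gets 6.
- Plus → Wexler plays P1 (best of 15, 12, 5, 11); Vantage gets 14.
- Deluxe → Wexler plays P3 (best of 4, 3, 15, 12); Vantage gets 3.
Vantage's induced payoffs are 6, 14, 3, so Vantage commits to Plus. Subgame-perfect outcome: (Plus, P1) with payoffs (14, 15).
Under simultaneous play:
Vantage's best replies: P1→Plus; P2→Plus; P3→Plus; P4→Deluxe.
Wexler's best replies: Basic→P4; Plus→P1; Deluxe→P3.
Only (Plus, P1) has each player best-responding; Nash payoffs (14, 15).
Wexler earns 15 sequentially versus 15 at the Nash outcome: unchanged.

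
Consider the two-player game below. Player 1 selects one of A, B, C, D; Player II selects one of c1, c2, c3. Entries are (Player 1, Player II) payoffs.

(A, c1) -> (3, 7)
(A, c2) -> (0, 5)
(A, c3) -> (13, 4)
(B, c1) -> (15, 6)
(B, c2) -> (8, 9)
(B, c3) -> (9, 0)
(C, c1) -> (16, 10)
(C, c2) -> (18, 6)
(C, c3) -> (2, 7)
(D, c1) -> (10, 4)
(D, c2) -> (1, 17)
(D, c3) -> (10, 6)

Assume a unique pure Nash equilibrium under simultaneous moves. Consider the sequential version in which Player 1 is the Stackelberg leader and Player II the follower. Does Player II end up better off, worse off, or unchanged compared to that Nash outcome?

Work backward from Player II's decision.
- A → Player II plays c1 (best of 7, 5, 4); Player 1 gets 3.
- B → Player II plays c2 (best of 6, 9, 0); Player 1 gets 8.
- C → Player II plays c1 (best of 10, 6, 7); Player 1 gets 16.
- D → Player II plays c2 (best of 4, 17, 6); Player 1 gets 1.
Player 1's induced payoffs are 3, 8, 16, 1, so Player 1 commits to C. Subgame-perfect outcome: (C, c1) with payoffs (16, 10).
Now find the simultaneous Nash equilibrium.
Player 1's best replies: c1→C; c2→C; c3→A.
Player II's best replies: A→c1; B→c2; C→c1; D→c2.
The unique mutual best reply is (C, c1), giving (16, 10).
Player II earns 10 sequentially versus 10 at the Nash outcome: unchanged.

unchanged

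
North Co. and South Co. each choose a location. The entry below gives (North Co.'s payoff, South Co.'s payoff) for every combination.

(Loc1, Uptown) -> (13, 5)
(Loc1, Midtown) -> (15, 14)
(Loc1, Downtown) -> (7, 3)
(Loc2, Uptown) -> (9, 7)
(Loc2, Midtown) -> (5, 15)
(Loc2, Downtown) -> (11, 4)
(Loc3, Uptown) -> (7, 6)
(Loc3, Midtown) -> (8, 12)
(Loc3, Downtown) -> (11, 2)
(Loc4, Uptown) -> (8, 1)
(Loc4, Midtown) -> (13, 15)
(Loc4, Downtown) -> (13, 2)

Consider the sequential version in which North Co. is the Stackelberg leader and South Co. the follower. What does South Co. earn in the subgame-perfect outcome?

14

South Co. best-responds to each possible North Co. move:
- Loc1 → South Co. plays Midtown (best of 5, 14, 3); North Co. gets 15.
- Loc2 → South Co. plays Midtown (best of 7, 15, 4); North Co. gets 5.
- Loc3 → South Co. plays Midtown (best of 6, 12, 2); North Co. gets 8.
- Loc4 → South Co. plays Midtown (best of 1, 15, 2); North Co. gets 13.
North Co.'s induced payoffs are 15, 5, 8, 13, so North Co. commits to Loc1. Subgame-perfect outcome: (Loc1, Midtown) with payoffs (15, 14).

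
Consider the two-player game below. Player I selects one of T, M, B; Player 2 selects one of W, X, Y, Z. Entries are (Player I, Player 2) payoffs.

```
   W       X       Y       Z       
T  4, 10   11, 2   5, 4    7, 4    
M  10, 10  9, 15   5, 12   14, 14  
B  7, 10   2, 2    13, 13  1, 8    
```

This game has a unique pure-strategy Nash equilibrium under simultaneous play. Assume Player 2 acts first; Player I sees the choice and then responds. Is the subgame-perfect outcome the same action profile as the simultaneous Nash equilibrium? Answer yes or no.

Work backward from Player I's decision.
- W: Player I compares 4, 10, 7 and picks M; Player 2 would get 10.
- X: Player I compares 11, 9, 2 and picks T; Player 2 would get 2.
- Y: Player I compares 5, 5, 13 and picks B; Player 2 would get 13.
- Z: Player I compares 7, 14, 1 and picks M; Player 2 would get 14.
Maximizing over 10, 2, 13, 14, Player 2 chooses Z. Subgame-perfect outcome: (M, Z) with payoffs (14, 14).
Under simultaneous play:
Player I's best replies: W→M; X→T; Y→B; Z→M.
Player 2's best replies: T→W; M→X; B→Y.
Only (B, Y) has each player best-responding; Nash payoffs (13, 13).
Sequential outcome (M, Z) differs from the Nash profile (B, Y).

no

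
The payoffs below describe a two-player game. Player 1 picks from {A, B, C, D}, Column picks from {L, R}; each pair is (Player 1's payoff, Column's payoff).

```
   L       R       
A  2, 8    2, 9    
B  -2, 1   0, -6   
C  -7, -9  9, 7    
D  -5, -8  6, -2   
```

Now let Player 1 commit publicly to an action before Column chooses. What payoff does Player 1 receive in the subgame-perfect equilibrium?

9

Column best-responds to each possible Player 1 move:
- A → Column plays R (best of 8, 9); Player 1 gets 2.
- B → Column plays L (best of 1, -6); Player 1 gets -2.
- C → Column plays R (best of -9, 7); Player 1 gets 9.
- D → Column plays R (best of -8, -2); Player 1 gets 6.
Maximizing over 2, -2, 9, 6, Player 1 chooses C. Subgame-perfect outcome: (C, R) with payoffs (9, 7).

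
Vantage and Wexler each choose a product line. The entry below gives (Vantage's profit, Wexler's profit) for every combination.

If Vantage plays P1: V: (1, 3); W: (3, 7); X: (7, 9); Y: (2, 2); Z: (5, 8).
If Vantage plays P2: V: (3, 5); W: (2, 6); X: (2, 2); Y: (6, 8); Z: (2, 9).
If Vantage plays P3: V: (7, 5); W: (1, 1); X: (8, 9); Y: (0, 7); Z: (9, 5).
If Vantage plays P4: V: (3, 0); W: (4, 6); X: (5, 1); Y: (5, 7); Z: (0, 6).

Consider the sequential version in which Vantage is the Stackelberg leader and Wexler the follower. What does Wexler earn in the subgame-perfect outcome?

9

Solve by backward induction (Vantage leads).
- P1: Wexler compares 3, 7, 9, 2, 8 and picks X; Vantage would get 7.
- P2: Wexler compares 5, 6, 2, 8, 9 and picks Z; Vantage would get 2.
- P3: Wexler compares 5, 1, 9, 7, 5 and picks X; Vantage would get 8.
- P4: Wexler compares 0, 6, 1, 7, 6 and picks Y; Vantage would get 5.
Maximizing over 7, 2, 8, 5, Vantage chooses P3. Subgame-perfect outcome: (P3, X) with payoffs (8, 9).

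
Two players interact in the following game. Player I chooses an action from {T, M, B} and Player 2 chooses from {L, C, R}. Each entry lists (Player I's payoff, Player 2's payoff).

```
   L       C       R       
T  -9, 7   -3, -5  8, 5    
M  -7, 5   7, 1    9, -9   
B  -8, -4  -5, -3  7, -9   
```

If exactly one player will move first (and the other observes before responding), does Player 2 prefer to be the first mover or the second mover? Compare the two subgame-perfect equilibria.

first

If Player I leads: Player 2's best replies are T→L, M→L, B→C; Player I's induced payoffs -9, -7, -5; outcome (B, C), payoffs (-5, -3).
If Player 2 leads: Player I's best replies are L→M, C→M, R→M; Player 2's induced payoffs 5, 1, -9; outcome (M, L), payoffs (-7, 5).
Player 2 gets 5 moving first and -3 moving second, so Player 2 prefers to move first.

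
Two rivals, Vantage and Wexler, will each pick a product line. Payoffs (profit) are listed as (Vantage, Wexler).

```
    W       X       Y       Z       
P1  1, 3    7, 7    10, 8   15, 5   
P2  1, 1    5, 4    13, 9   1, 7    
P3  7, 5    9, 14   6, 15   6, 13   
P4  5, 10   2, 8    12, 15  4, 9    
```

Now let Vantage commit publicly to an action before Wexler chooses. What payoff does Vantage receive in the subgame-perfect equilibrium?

Solve by backward induction (Vantage leads).
- P1: BR = Y, leader payoff 10.
- P2: BR = Y, leader payoff 13.
- P3: BR = Y, leader payoff 6.
- P4: BR = Y, leader payoff 12.
Maximizing over 10, 13, 6, 12, Vantage chooses P2. Subgame-perfect outcome: (P2, Y) with payoffs (13, 9).

13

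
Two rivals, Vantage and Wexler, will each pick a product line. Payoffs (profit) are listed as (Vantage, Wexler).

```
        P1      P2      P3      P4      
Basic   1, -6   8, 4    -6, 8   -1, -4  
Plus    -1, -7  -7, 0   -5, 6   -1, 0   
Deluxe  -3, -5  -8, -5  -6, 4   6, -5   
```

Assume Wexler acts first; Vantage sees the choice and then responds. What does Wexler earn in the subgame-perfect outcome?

Backward induction with Wexler moving first.
- P1: Vantage compares 1, -1, -3 and picks Basic; Wexler would get -6.
- P2: Vantage compares 8, -7, -8 and picks Basic; Wexler would get 4.
- P3: Vantage compares -6, -5, -6 and picks Plus; Wexler would get 6.
- P4: Vantage compares -1, -1, 6 and picks Deluxe; Wexler would get -5.
Among -6, 4, 6, -5, the best is 6 at P3. Subgame-perfect outcome: (Plus, P3) with payoffs (-5, 6).

6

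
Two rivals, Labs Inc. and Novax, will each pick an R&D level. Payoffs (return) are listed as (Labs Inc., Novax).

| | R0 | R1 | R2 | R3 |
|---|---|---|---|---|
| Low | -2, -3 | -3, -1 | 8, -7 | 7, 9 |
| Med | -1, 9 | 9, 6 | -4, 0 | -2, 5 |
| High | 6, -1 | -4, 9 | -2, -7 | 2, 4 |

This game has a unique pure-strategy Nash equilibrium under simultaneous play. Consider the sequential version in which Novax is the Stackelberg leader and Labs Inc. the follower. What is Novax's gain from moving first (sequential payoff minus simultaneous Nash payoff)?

0

Backward induction with Novax moving first.
- R0: BR = High, leader payoff -1.
- R1: BR = Med, leader payoff 6.
- R2: BR = Low, leader payoff -7.
- R3: BR = Low, leader payoff 9.
Maximizing over -1, 6, -7, 9, Novax chooses R3. Subgame-perfect outcome: (Low, R3) with payoffs (7, 9).
Under simultaneous play:
Labs Inc.'s best replies: R0→High; R1→Med; R2→Low; R3→Low.
Novax's best replies: Low→R3; Med→R0; High→R1.
The unique mutual best reply is (Low, R3), giving (7, 9).
Novax's commitment gain: 9 − 9 = 0.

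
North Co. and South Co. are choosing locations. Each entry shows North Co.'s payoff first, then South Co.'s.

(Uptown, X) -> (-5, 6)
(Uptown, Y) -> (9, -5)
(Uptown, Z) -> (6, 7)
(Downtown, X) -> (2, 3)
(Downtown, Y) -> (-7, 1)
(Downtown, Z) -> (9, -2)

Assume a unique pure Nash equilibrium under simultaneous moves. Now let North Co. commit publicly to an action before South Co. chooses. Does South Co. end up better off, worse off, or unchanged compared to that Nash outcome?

better off

Work backward from South Co.'s decision.
- Uptown: South Co. compares 6, -5, 7 and picks Z; North Co. would get 6.
- Downtown: South Co. compares 3, 1, -2 and picks X; North Co. would get 2.
North Co.'s induced payoffs are 6, 2, so North Co. commits to Uptown. Subgame-perfect outcome: (Uptown, Z) with payoffs (6, 7).
Now find the simultaneous Nash equilibrium.
North Co.'s best replies: X→Downtown; Y→Uptown; Z→Downtown.
South Co.'s best replies: Uptown→Z; Downtown→X.
The unique mutual best reply is (Downtown, X), giving (2, 3).
South Co. earns 7 sequentially versus 3 at the Nash outcome: better off.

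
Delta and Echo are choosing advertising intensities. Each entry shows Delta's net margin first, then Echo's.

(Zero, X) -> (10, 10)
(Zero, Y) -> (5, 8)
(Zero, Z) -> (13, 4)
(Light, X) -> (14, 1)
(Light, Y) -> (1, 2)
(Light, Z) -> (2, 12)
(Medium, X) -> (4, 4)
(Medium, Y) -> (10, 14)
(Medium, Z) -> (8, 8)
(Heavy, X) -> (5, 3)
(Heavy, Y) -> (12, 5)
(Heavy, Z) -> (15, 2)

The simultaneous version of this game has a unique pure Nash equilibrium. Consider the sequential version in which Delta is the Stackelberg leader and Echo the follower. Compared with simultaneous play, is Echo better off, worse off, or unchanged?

Echo best-responds to each possible Delta move:
- Zero → Echo plays X (best of 10, 8, 4); Delta gets 10.
- Light → Echo plays Z (best of 1, 2, 12); Delta gets 2.
- Medium → Echo plays Y (best of 4, 14, 8); Delta gets 10.
- Heavy → Echo plays Y (best of 3, 5, 2); Delta gets 12.
Among 10, 2, 10, 12, the best is 12 at Heavy. Subgame-perfect outcome: (Heavy, Y) with payoffs (12, 5).
Under simultaneous play:
Delta's best replies: X→Light; Y→Heavy; Z→Heavy.
Echo's best replies: Zero→X; Light→Z; Medium→Y; Heavy→Y.
Only (Heavy, Y) has each player best-responding; Nash payoffs (12, 5).
Echo earns 5 sequentially versus 5 at the Nash outcome: unchanged.

unchanged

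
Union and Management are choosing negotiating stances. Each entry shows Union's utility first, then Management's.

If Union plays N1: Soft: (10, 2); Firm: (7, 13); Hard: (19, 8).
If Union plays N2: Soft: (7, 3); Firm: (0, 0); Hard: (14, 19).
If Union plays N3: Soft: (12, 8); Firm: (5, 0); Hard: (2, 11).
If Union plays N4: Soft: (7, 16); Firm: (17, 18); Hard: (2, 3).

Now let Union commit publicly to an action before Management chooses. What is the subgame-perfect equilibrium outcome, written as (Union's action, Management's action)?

Backward induction with Union moving first.
- N1: BR = Firm, leader payoff 7.
- N2: BR = Hard, leader payoff 14.
- N3: BR = Hard, leader payoff 2.
- N4: BR = Firm, leader payoff 17.
Union's induced payoffs are 7, 14, 2, 17, so Union commits to N4. Subgame-perfect outcome: (N4, Firm) with payoffs (17, 18).

(N4, Firm)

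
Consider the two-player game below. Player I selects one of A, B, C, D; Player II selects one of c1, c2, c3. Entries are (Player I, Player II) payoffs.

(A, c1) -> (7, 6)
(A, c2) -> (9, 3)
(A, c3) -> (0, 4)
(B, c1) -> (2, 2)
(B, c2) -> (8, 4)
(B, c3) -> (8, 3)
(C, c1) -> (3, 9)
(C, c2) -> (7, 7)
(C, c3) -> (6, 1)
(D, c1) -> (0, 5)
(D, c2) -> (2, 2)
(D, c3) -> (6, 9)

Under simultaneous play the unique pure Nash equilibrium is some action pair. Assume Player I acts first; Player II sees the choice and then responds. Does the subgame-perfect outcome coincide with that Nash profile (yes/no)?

Player II best-responds to each possible Player I move:
- A: BR = c1, leader payoff 7.
- B: BR = c2, leader payoff 8.
- C: BR = c1, leader payoff 3.
- D: BR = c3, leader payoff 6.
Player I's induced payoffs are 7, 8, 3, 6, so Player I commits to B. Subgame-perfect outcome: (B, c2) with payoffs (8, 4).
Under simultaneous play:
Player I's best replies: c1→A; c2→A; c3→B.
Player II's best replies: A→c1; B→c2; C→c1; D→c3.
The unique mutual best reply is (A, c1), giving (7, 6).
Sequential outcome (B, c2) differs from the Nash profile (A, c1).

no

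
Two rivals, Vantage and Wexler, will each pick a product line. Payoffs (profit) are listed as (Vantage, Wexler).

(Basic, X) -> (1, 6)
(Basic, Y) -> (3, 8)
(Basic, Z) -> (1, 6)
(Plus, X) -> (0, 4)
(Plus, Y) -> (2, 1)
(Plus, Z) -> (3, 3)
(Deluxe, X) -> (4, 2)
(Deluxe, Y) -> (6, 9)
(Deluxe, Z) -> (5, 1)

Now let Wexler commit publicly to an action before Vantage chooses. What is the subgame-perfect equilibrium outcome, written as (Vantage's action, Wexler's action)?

(Deluxe, Y)

Work backward from Vantage's decision.
- X: Vantage compares 1, 0, 4 and picks Deluxe; Wexler would get 2.
- Y: Vantage compares 3, 2, 6 and picks Deluxe; Wexler would get 9.
- Z: Vantage compares 1, 3, 5 and picks Deluxe; Wexler would get 1.
Wexler's induced payoffs are 2, 9, 1, so Wexler commits to Y. Subgame-perfect outcome: (Deluxe, Y) with payoffs (6, 9).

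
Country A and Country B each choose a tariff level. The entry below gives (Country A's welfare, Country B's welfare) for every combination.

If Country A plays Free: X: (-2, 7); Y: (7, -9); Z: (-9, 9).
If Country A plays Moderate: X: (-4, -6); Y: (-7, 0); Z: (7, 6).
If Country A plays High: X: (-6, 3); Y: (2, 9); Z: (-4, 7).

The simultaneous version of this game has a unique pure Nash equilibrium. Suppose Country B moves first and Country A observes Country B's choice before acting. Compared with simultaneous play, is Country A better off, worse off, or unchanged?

worse off

Country A best-responds to each possible Country B move:
- X: Country A compares -2, -4, -6 and picks Free; Country B would get 7.
- Y: Country A compares 7, -7, 2 and picks Free; Country B would get -9.
- Z: Country A compares -9, 7, -4 and picks Moderate; Country B would get 6.
Country B's induced payoffs are 7, -9, 6, so Country B commits to X. Subgame-perfect outcome: (Free, X) with payoffs (-2, 7).
Under simultaneous play:
Country A's best replies: X→Free; Y→Free; Z→Moderate.
Country B's best replies: Free→Z; Moderate→Z; High→Y.
The unique mutual best reply is (Moderate, Z), giving (7, 6).
Country A earns -2 sequentially versus 7 at the Nash outcome: worse off.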